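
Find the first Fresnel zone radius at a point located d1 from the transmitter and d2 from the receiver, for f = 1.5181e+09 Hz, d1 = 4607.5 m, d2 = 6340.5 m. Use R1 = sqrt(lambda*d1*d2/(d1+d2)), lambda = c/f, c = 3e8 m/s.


lambda = c / f = 3.0000e+08 / 1.5181e+09 = 0.1976154 m
R1 = sqrt(0.1976154 * 4607.5 * 6340.5 / (4607.5 + 6340.5)) = 22.96 m

22.96 m


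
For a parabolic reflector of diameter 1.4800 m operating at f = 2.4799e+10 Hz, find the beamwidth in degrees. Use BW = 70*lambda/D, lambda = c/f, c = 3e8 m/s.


lambda = c / f = 3.0000e+08 / 2.4799e+10 = 0.01209726 m
BW = 70 * 0.01209726 / 1.4800 = 0.5722 deg

0.5722 deg


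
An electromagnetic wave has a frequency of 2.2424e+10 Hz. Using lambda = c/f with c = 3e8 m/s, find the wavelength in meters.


lambda = c / f = 3.0000e+08 / 2.2424e+10 = 0.01338 m

0.01338 m


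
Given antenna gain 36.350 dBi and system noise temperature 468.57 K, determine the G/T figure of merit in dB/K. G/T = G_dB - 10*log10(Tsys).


G/T = 36.350 - 10*log10(468.57) = 36.350 - 26.70774 = 9.642 dB/K

9.642 dB/K


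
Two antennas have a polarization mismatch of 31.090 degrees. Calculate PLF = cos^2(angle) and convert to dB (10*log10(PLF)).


PLF_linear = cos^2(31.090 deg) = 0.7333477
PLF_dB = 10 * log10(0.7333477) = -1.347 dB

-1.347 dB


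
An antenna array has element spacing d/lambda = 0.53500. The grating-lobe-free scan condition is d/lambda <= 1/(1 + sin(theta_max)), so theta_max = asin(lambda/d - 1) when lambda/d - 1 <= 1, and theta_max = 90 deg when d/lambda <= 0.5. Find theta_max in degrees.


lambda/d - 1 = 1/0.53500 - 1 = 0.8691589
theta_max = asin(0.8691589) = 60.36 deg

60.36 deg


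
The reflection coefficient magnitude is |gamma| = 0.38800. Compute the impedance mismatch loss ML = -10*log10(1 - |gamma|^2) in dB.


ML = -10 * log10(1 - 0.38800^2) = -10 * log10(0.849456) = 0.7086 dB

0.7086 dB


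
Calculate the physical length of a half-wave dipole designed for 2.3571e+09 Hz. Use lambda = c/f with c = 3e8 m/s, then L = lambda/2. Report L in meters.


lambda = c / f = 3.0000e+08 / 2.3571e+09 = 0.1272750 m
L = lambda / 2 = 0.1272750 / 2 = 0.06364 m

0.06364 m


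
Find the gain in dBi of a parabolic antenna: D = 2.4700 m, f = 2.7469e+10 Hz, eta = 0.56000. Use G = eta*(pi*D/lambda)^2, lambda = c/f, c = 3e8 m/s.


lambda = c / f = 3.0000e+08 / 2.7469e+10 = 0.01092140 m
G_linear = 0.56000 * (pi * 2.4700 / 0.01092140)^2 = 282699.5
G_dBi = 10 * log10(282699.5) = 54.51 dBi

54.51 dBi


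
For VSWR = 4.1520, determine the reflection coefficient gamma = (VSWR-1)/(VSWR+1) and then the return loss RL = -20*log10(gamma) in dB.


gamma = (4.1520 - 1) / (4.1520 + 1) = 0.6118012
RL = -20 * log10(0.6118012) = 4.268 dB

4.268 dB


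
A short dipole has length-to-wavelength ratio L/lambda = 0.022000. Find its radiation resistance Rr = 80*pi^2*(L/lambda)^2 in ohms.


Rr = 80 * pi^2 * (0.022000)^2 = 80 * 9.869604 * 4.840000e-04 = 0.3822 ohm

0.3822 ohm


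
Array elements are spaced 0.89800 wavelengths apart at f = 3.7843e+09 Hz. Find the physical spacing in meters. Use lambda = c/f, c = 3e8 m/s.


lambda = c / f = 3.0000e+08 / 3.7843e+09 = 0.07927490 m
d = 0.89800 * 0.07927490 = 0.07119 m

0.07119 m


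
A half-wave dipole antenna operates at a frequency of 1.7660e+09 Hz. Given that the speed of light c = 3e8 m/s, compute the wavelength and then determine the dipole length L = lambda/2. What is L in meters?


lambda = c / f = 3.0000e+08 / 1.7660e+09 = 0.1698754 m
L = lambda / 2 = 0.1698754 / 2 = 0.08494 m

0.08494 m


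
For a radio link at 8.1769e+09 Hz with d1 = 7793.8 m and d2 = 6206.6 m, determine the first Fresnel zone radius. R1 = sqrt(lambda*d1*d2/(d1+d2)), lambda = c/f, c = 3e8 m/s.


lambda = c / f = 3.0000e+08 / 8.1769e+09 = 0.03668872 m
R1 = sqrt(0.03668872 * 7793.8 * 6206.6 / (7793.8 + 6206.6)) = 11.26 m

11.26 m


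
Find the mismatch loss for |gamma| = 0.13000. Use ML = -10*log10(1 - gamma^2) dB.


ML = -10 * log10(1 - 0.13000^2) = -10 * log10(0.9831) = 0.07402 dB

0.07402 dB


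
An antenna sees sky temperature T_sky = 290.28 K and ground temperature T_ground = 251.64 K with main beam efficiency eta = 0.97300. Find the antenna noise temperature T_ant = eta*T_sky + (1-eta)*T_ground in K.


T_ant = 0.97300 * 290.28 + (1 - 0.97300) * 251.64 = 289.2 K

289.2 K


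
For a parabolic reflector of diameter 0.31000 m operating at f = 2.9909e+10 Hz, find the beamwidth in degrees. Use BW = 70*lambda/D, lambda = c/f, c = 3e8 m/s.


lambda = c / f = 3.0000e+08 / 2.9909e+10 = 0.01003043 m
BW = 70 * 0.01003043 / 0.31000 = 2.265 deg

2.265 deg


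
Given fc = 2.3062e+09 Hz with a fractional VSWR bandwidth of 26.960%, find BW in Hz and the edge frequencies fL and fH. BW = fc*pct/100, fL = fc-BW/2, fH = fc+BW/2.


BW = 2.3062e+09 * 26.960/100 = 6.217515e+08 Hz
fL = 2.3062e+09 - 6.217515e+08/2 = 1.995e+09 Hz
fH = 2.3062e+09 + 6.217515e+08/2 = 2.617e+09 Hz

BW=6.218e+08 Hz, fL=1.995e+09 Hz, fH=2.617e+09 Hz


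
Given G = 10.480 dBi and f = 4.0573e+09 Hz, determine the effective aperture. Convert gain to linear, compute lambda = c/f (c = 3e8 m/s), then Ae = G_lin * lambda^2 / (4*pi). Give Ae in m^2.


lambda = c / f = 3.0000e+08 / 4.0573e+09 = 0.07394080 m
G_linear = 10^(10.480/10) = 11.16863
Ae = G_linear * lambda^2 / (4*pi) = 11.16863 * 0.07394080^2 / (4*pi) = 4.859e-03 m^2

4.859e-03 m^2


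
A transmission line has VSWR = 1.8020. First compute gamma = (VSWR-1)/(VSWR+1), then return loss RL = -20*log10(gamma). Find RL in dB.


gamma = (1.8020 - 1) / (1.8020 + 1) = 0.2862241
RL = -20 * log10(0.2862241) = 10.87 dB

10.87 dB


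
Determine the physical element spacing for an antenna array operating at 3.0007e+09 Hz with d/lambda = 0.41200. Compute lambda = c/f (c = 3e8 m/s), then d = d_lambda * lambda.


lambda = c / f = 3.0000e+08 / 3.0007e+09 = 0.09997667 m
d = 0.41200 * 0.09997667 = 0.04119 m

0.04119 m


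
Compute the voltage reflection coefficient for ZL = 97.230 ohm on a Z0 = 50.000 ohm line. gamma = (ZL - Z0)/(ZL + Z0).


gamma = (97.230 - 50.000) / (97.230 + 50.000) = 0.3208

0.3208


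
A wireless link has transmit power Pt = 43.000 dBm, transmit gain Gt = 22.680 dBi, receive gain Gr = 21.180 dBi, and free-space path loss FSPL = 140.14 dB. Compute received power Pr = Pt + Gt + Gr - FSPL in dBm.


Pr = 43.000 + 22.680 + 21.180 - 140.14 = -53.28 dBm

-53.28 dBm


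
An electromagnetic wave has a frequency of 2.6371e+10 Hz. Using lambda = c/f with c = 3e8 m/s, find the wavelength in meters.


lambda = c / f = 3.0000e+08 / 2.6371e+10 = 0.01138 m

0.01138 m


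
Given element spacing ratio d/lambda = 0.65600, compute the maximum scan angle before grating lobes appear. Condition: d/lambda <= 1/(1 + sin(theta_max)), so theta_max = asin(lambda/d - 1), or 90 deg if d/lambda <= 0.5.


lambda/d - 1 = 1/0.65600 - 1 = 0.5243902
theta_max = asin(0.5243902) = 31.63 deg

31.63 deg


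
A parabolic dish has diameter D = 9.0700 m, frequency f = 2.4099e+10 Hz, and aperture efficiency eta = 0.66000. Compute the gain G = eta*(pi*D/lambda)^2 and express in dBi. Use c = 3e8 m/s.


lambda = c / f = 3.0000e+08 / 2.4099e+10 = 0.01244865 m
G_linear = 0.66000 * (pi * 9.0700 / 0.01244865)^2 = 3.457910e+06
G_dBi = 10 * log10(3.457910e+06) = 65.39 dBi

65.39 dBi


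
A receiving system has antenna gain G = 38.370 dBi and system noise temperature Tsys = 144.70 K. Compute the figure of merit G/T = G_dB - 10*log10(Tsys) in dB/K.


G/T = 38.370 - 10*log10(144.70) = 38.370 - 21.60469 = 16.77 dB/K

16.77 dB/K


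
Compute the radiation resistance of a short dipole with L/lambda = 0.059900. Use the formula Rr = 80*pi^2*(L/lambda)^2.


Rr = 80 * pi^2 * (0.059900)^2 = 80 * 9.869604 * 3.588010e-03 = 2.833 ohm

2.833 ohm


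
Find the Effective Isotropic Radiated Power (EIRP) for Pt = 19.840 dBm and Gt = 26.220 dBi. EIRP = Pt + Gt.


EIRP = Pt + Gt = 19.840 + 26.220 = 46.06 dBm

46.06 dBm


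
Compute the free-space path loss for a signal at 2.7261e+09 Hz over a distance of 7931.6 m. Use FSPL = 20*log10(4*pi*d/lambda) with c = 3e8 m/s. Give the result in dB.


lambda = c / f = 3.0000e+08 / 2.7261e+09 = 0.1100473 m
FSPL = 20 * log10(4*pi*7931.6/0.1100473) = 119.1 dB

119.1 dB


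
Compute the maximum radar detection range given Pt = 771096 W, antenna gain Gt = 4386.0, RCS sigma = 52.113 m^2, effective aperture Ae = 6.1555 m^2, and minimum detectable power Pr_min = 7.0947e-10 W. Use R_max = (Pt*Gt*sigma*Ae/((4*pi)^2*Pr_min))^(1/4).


R^4 = 771096*4386.0*52.113*6.1555 / ((4*pi)^2 * 7.0947e-10) = 9.683508e+18
R_max = 9.683508e+18^0.25 = 55784 m

55784 m


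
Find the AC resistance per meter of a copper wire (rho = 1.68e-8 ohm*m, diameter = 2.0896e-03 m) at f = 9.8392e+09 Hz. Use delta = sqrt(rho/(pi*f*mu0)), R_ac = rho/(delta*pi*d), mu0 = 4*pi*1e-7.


delta = sqrt(1.68e-8 / (pi * 9.8392e+09 * 4*pi*1e-7)) = 6.576501e-07 m
R_ac = 1.68e-8 / (6.576501e-07 * pi * 2.0896e-03) = 3.891 ohm/m

3.891 ohm/m


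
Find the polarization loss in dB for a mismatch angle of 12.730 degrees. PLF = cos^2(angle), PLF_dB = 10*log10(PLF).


PLF_linear = cos^2(12.730 deg) = 0.9514428
PLF_dB = 10 * log10(0.9514428) = -0.2162 dB

-0.2162 dB


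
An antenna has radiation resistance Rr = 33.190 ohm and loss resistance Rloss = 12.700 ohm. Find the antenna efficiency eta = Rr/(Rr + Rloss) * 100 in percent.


eta = 33.190 / (33.190 + 12.700) * 100 = 72.33%

72.33%


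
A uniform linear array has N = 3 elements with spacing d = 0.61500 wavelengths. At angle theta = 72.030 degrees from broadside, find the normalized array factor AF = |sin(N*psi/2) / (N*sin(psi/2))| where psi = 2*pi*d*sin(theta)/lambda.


psi = 2*pi*0.61500*sin(72.030 deg) = 3.675658 rad
AF = |sin(3*3.675658/2) / (3*sin(3.675658/2))| = 0.2405

0.2405


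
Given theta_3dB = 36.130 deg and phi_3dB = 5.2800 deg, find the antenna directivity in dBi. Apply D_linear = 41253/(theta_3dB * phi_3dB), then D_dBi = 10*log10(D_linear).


D_linear = 41253 / (36.130 * 5.2800) = 216.2488
D_dBi = 10 * log10(216.2488) = 23.35 dBi

23.35 dBi


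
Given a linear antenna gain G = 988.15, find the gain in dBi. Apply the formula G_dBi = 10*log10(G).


G_dBi = 10 * log10(988.15) = 29.95 dBi

29.95 dBi


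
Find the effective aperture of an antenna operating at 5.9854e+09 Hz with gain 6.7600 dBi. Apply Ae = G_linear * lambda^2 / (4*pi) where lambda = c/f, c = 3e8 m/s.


lambda = c / f = 3.0000e+08 / 5.9854e+09 = 0.05012196 m
G_linear = 10^(6.7600/10) = 4.742420
Ae = G_linear * lambda^2 / (4*pi) = 4.742420 * 0.05012196^2 / (4*pi) = 9.481e-04 m^2

9.481e-04 m^2


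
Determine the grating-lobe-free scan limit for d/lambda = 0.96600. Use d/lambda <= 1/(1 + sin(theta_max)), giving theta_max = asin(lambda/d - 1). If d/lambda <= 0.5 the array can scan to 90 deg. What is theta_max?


lambda/d - 1 = 1/0.96600 - 1 = 0.03519669
theta_max = asin(0.03519669) = 2.017 deg

2.017 deg


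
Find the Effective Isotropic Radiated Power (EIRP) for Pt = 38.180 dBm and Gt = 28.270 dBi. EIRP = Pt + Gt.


EIRP = Pt + Gt = 38.180 + 28.270 = 66.45 dBm

66.45 dBm


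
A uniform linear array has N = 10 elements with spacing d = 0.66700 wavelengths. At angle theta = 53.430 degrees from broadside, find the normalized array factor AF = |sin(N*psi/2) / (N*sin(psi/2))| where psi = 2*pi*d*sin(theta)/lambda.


psi = 2*pi*0.66700*sin(53.430 deg) = 3.365823 rad
AF = |sin(10*3.365823/2) / (10*sin(3.365823/2))| = 0.09063

0.09063


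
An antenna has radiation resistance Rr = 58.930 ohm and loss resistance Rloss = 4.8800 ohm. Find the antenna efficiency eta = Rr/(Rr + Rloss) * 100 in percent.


eta = 58.930 / (58.930 + 4.8800) * 100 = 92.35%

92.35%


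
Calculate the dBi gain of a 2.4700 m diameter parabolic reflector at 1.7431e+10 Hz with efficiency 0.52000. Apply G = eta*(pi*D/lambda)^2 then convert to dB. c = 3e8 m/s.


lambda = c / f = 3.0000e+08 / 1.7431e+10 = 0.01721072 m
G_linear = 0.52000 * (pi * 2.4700 / 0.01721072)^2 = 105705.8
G_dBi = 10 * log10(105705.8) = 50.24 dBi

50.24 dBi


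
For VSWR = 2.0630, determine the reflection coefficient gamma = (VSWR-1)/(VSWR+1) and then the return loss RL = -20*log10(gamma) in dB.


gamma = (2.0630 - 1) / (2.0630 + 1) = 0.3470454
RL = -20 * log10(0.3470454) = 9.192 dB

9.192 dB


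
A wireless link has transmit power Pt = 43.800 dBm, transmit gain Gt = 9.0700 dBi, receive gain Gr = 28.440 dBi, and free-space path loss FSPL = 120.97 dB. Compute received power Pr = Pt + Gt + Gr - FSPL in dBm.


Pr = 43.800 + 9.0700 + 28.440 - 120.97 = -39.66 dBm

-39.66 dBm


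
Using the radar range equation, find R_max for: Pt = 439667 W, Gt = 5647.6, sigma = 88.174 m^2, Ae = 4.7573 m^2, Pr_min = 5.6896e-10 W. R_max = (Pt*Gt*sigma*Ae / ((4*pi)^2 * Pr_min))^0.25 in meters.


R^4 = 439667*5647.6*88.174*4.7573 / ((4*pi)^2 * 5.6896e-10) = 1.159278e+19
R_max = 1.159278e+19^0.25 = 58351 m

58351 m


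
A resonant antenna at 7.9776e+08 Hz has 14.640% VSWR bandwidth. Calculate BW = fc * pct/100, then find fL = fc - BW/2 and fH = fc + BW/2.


BW = 7.9776e+08 * 14.640/100 = 1.167921e+08 Hz
fL = 7.9776e+08 - 1.167921e+08/2 = 7.394e+08 Hz
fH = 7.9776e+08 + 1.167921e+08/2 = 8.562e+08 Hz

BW=1.168e+08 Hz, fL=7.394e+08 Hz, fH=8.562e+08 Hz


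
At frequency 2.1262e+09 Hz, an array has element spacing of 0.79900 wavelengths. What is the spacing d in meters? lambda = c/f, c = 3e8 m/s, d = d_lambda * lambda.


lambda = c / f = 3.0000e+08 / 2.1262e+09 = 0.1410968 m
d = 0.79900 * 0.1410968 = 0.1127 m

0.1127 m


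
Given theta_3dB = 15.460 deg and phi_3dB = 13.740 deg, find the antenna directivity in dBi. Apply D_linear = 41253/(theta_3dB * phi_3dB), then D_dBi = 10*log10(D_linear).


D_linear = 41253 / (15.460 * 13.740) = 194.2045
D_dBi = 10 * log10(194.2045) = 22.88 dBi

22.88 dBi


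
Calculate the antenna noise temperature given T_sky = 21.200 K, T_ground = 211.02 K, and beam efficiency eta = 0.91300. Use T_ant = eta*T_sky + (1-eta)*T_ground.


T_ant = 0.91300 * 21.200 + (1 - 0.91300) * 211.02 = 37.71 K

37.71 K


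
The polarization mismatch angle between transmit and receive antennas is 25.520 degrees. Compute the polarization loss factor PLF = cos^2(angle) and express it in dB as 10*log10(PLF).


PLF_linear = cos^2(25.520 deg) = 0.8143888
PLF_dB = 10 * log10(0.8143888) = -0.8917 dB

-0.8917 dB


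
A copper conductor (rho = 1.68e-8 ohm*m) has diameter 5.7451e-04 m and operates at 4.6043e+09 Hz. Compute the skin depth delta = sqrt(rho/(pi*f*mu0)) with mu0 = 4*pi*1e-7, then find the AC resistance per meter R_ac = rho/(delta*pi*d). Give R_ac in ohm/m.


delta = sqrt(1.68e-8 / (pi * 4.6043e+09 * 4*pi*1e-7)) = 9.613753e-07 m
R_ac = 1.68e-8 / (9.613753e-07 * pi * 5.7451e-04) = 9.682 ohm/m

9.682 ohm/m


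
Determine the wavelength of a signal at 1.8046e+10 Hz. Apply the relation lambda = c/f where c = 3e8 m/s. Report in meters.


lambda = c / f = 3.0000e+08 / 1.8046e+10 = 0.01662 m

0.01662 m


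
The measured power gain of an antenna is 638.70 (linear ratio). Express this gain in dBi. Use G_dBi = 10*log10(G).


G_dBi = 10 * log10(638.70) = 28.05 dBi

28.05 dBi


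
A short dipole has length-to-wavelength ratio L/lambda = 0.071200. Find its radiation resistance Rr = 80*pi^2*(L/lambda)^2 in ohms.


Rr = 80 * pi^2 * (0.071200)^2 = 80 * 9.869604 * 5.069440e-03 = 4.003 ohm

4.003 ohm


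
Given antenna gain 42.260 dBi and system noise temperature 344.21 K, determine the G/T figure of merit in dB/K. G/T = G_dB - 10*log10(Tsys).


G/T = 42.260 - 10*log10(344.21) = 42.260 - 25.36823 = 16.89 dB/K

16.89 dB/K


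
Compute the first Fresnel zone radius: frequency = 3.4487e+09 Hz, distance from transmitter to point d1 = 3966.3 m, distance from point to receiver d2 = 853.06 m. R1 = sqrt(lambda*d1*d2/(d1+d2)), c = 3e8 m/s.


lambda = c / f = 3.0000e+08 / 3.4487e+09 = 0.08698930 m
R1 = sqrt(0.08698930 * 3966.3 * 853.06 / (3966.3 + 853.06)) = 7.815 m

7.815 m


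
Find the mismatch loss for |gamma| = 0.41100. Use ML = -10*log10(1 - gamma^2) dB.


ML = -10 * log10(1 - 0.41100^2) = -10 * log10(0.831079) = 0.8036 dB

0.8036 dB


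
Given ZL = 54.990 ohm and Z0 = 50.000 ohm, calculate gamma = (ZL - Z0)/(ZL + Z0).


gamma = (54.990 - 50.000) / (54.990 + 50.000) = 0.04753

0.04753


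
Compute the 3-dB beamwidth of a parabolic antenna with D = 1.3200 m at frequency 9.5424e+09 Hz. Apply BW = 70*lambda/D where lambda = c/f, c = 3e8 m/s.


lambda = c / f = 3.0000e+08 / 9.5424e+09 = 0.03143863 m
BW = 70 * 0.03143863 / 1.3200 = 1.667 deg

1.667 deg


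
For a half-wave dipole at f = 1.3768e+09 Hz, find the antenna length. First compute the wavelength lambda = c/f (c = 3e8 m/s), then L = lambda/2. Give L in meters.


lambda = c / f = 3.0000e+08 / 1.3768e+09 = 0.2178966 m
L = lambda / 2 = 0.2178966 / 2 = 0.1089 m

0.1089 m


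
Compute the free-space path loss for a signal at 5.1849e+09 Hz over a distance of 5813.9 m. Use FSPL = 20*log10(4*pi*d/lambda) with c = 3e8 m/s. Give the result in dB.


lambda = c / f = 3.0000e+08 / 5.1849e+09 = 0.05786033 m
FSPL = 20 * log10(4*pi*5813.9/0.05786033) = 122.0 dB

122.0 dB


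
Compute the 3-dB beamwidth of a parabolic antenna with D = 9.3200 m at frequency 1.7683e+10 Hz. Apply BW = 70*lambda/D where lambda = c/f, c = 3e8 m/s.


lambda = c / f = 3.0000e+08 / 1.7683e+10 = 0.01696545 m
BW = 70 * 0.01696545 / 9.3200 = 0.1274 deg

0.1274 deg


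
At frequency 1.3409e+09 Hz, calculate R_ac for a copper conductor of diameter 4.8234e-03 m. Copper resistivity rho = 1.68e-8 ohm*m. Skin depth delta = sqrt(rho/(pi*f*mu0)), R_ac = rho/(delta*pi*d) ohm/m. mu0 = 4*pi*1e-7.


delta = sqrt(1.68e-8 / (pi * 1.3409e+09 * 4*pi*1e-7)) = 1.781462e-06 m
R_ac = 1.68e-8 / (1.781462e-06 * pi * 4.8234e-03) = 0.6223 ohm/m

0.6223 ohm/m


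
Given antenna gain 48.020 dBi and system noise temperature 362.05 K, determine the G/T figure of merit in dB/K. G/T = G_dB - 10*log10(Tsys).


G/T = 48.020 - 10*log10(362.05) = 48.020 - 25.58769 = 22.43 dB/K

22.43 dB/K


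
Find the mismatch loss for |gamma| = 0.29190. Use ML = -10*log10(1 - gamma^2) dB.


ML = -10 * log10(1 - 0.29190^2) = -10 * log10(0.91479439) = 0.3868 dB

0.3868 dB


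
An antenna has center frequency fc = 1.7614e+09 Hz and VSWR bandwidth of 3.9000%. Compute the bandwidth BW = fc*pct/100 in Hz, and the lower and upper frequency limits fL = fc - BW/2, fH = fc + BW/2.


BW = 1.7614e+09 * 3.9000/100 = 6.869460e+07 Hz
fL = 1.7614e+09 - 6.869460e+07/2 = 1.727e+09 Hz
fH = 1.7614e+09 + 6.869460e+07/2 = 1.796e+09 Hz

BW=6.869e+07 Hz, fL=1.727e+09 Hz, fH=1.796e+09 Hz


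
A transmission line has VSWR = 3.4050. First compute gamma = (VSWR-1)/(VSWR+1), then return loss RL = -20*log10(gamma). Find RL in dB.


gamma = (3.4050 - 1) / (3.4050 + 1) = 0.5459705
RL = -20 * log10(0.5459705) = 5.257 dB

5.257 dB


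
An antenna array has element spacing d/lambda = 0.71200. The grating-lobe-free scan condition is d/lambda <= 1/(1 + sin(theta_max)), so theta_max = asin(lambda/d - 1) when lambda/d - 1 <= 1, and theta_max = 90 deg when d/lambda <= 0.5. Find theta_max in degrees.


lambda/d - 1 = 1/0.71200 - 1 = 0.4044944
theta_max = asin(0.4044944) = 23.86 deg

23.86 deg


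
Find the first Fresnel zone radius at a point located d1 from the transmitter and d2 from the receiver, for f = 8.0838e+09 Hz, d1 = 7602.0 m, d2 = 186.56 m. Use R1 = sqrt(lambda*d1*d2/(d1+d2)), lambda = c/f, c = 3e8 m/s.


lambda = c / f = 3.0000e+08 / 8.0838e+09 = 0.03711126 m
R1 = sqrt(0.03711126 * 7602.0 * 186.56 / (7602.0 + 186.56)) = 2.600 m

2.600 m


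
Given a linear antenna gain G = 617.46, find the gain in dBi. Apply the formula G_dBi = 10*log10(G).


G_dBi = 10 * log10(617.46) = 27.91 dBi

27.91 dBi


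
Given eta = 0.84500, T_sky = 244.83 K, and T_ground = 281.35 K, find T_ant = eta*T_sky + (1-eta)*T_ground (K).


T_ant = 0.84500 * 244.83 + (1 - 0.84500) * 281.35 = 250.5 K

250.5 K


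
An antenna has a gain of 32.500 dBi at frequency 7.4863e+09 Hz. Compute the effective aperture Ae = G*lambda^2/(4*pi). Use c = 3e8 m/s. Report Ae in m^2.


lambda = c / f = 3.0000e+08 / 7.4863e+09 = 0.04007320 m
G_linear = 10^(32.500/10) = 1778.279
Ae = G_linear * lambda^2 / (4*pi) = 1778.279 * 0.04007320^2 / (4*pi) = 0.2272 m^2

0.2272 m^2


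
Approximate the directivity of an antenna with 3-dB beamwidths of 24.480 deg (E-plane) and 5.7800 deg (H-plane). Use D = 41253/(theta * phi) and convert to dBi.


D_linear = 41253 / (24.480 * 5.7800) = 291.5522
D_dBi = 10 * log10(291.5522) = 24.65 dBi

24.65 dBi


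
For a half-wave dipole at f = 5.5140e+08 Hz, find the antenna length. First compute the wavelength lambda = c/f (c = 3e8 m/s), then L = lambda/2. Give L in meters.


lambda = c / f = 3.0000e+08 / 5.5140e+08 = 0.5440696 m
L = lambda / 2 = 0.5440696 / 2 = 0.2720 m

0.2720 m


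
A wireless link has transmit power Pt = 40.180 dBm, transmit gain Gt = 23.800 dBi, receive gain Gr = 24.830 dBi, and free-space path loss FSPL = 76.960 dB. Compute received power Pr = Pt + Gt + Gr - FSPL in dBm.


Pr = 40.180 + 23.800 + 24.830 - 76.960 = 11.85 dBm

11.85 dBm


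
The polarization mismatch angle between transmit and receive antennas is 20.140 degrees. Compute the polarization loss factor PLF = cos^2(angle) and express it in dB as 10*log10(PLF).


PLF_linear = cos^2(20.140 deg) = 0.8814470
PLF_dB = 10 * log10(0.8814470) = -0.5480 dB

-0.5480 dB


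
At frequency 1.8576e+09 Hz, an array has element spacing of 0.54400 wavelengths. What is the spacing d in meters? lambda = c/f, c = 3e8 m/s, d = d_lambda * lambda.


lambda = c / f = 3.0000e+08 / 1.8576e+09 = 0.1614987 m
d = 0.54400 * 0.1614987 = 0.08786 m

0.08786 m


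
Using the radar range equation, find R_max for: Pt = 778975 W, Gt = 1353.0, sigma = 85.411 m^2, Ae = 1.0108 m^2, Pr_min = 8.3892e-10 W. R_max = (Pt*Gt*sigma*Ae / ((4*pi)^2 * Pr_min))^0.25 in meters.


R^4 = 778975*1353.0*85.411*1.0108 / ((4*pi)^2 * 8.3892e-10) = 6.868471e+17
R_max = 6.868471e+17^0.25 = 28788 m

28788 m


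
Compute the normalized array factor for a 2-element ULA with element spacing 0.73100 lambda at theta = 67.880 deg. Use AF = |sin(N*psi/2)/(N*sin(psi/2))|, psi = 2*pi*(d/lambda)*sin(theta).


psi = 2*pi*0.73100*sin(67.880 deg) = 4.254950 rad
AF = |sin(2*4.254950/2) / (2*sin(4.254950/2))| = 0.5284

0.5284


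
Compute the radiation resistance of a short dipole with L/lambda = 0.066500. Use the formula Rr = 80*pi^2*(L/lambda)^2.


Rr = 80 * pi^2 * (0.066500)^2 = 80 * 9.869604 * 4.422250e-03 = 3.492 ohm

3.492 ohm


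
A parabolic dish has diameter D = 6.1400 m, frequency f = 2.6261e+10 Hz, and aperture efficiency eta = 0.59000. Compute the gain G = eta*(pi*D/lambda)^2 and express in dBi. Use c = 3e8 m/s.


lambda = c / f = 3.0000e+08 / 2.6261e+10 = 0.01142378 m
G_linear = 0.59000 * (pi * 6.1400 / 0.01142378)^2 = 1.682166e+06
G_dBi = 10 * log10(1.682166e+06) = 62.26 dBi

62.26 dBi


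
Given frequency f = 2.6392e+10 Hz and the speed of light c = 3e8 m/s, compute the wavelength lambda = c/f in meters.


lambda = c / f = 3.0000e+08 / 2.6392e+10 = 0.01137 m

0.01137 m


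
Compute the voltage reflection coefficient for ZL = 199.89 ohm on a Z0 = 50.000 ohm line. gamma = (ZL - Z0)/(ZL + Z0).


gamma = (199.89 - 50.000) / (199.89 + 50.000) = 0.5998

0.5998


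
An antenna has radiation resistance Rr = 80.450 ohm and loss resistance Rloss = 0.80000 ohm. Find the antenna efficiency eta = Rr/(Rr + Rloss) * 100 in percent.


eta = 80.450 / (80.450 + 0.80000) * 100 = 99.02%

99.02%


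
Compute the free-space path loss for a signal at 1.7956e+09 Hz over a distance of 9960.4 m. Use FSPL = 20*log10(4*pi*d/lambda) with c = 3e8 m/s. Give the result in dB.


lambda = c / f = 3.0000e+08 / 1.7956e+09 = 0.1670751 m
FSPL = 20 * log10(4*pi*9960.4/0.1670751) = 117.5 dB

117.5 dB


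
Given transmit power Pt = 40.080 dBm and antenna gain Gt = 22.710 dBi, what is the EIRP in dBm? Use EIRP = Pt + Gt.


EIRP = Pt + Gt = 40.080 + 22.710 = 62.79 dBm

62.79 dBm


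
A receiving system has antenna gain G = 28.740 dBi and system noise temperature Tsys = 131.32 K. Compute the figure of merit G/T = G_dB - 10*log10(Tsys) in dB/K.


G/T = 28.740 - 10*log10(131.32) = 28.740 - 21.18331 = 7.557 dB/K

7.557 dB/K


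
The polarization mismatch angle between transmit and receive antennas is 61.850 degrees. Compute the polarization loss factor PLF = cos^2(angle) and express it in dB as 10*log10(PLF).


PLF_linear = cos^2(61.850 deg) = 0.2225778
PLF_dB = 10 * log10(0.2225778) = -6.525 dB

-6.525 dB


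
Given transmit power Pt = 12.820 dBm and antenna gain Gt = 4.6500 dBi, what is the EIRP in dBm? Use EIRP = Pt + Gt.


EIRP = Pt + Gt = 12.820 + 4.6500 = 17.47 dBm

17.47 dBm


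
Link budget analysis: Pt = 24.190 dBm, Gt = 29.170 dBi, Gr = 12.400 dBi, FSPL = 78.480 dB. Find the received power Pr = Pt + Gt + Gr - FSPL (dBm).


Pr = 24.190 + 29.170 + 12.400 - 78.480 = -12.72 dBm

-12.72 dBm


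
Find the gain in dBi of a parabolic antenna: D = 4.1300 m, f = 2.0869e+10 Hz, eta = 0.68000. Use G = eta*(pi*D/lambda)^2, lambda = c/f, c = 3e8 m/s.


lambda = c / f = 3.0000e+08 / 2.0869e+10 = 0.01437539 m
G_linear = 0.68000 * (pi * 4.1300 / 0.01437539)^2 = 553948.6
G_dBi = 10 * log10(553948.6) = 57.43 dBi

57.43 dBi


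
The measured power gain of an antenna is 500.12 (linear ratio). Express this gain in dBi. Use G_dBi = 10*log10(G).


G_dBi = 10 * log10(500.12) = 26.99 dBi

26.99 dBi


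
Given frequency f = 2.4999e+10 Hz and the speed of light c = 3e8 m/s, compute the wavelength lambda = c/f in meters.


lambda = c / f = 3.0000e+08 / 2.4999e+10 = 0.01200 m

0.01200 m


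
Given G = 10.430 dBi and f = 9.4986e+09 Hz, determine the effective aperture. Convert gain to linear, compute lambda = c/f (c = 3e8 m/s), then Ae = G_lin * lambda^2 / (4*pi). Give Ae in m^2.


lambda = c / f = 3.0000e+08 / 9.4986e+09 = 0.03158360 m
G_linear = 10^(10.430/10) = 11.04079
Ae = G_linear * lambda^2 / (4*pi) = 11.04079 * 0.03158360^2 / (4*pi) = 8.764e-04 m^2

8.764e-04 m^2


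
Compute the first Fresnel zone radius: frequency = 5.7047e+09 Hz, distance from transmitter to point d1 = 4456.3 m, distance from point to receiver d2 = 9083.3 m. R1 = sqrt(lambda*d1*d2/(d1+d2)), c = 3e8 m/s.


lambda = c / f = 3.0000e+08 / 5.7047e+09 = 0.05258822 m
R1 = sqrt(0.05258822 * 4456.3 * 9083.3 / (4456.3 + 9083.3)) = 12.54 m

12.54 m


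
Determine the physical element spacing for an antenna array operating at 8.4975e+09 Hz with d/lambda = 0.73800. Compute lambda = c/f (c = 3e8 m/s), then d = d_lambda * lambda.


lambda = c / f = 3.0000e+08 / 8.4975e+09 = 0.03530450 m
d = 0.73800 * 0.03530450 = 0.02605 m

0.02605 m


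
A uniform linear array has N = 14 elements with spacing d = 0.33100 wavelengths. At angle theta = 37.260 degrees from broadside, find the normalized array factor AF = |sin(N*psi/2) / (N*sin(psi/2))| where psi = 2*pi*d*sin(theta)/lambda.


psi = 2*pi*0.33100*sin(37.260 deg) = 1.259140 rad
AF = |sin(14*1.259140/2) / (14*sin(1.259140/2))| = 0.06958

0.06958


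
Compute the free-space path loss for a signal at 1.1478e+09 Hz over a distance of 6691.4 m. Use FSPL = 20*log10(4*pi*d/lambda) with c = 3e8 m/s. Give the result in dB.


lambda = c / f = 3.0000e+08 / 1.1478e+09 = 0.2613696 m
FSPL = 20 * log10(4*pi*6691.4/0.2613696) = 110.1 dB

110.1 dB


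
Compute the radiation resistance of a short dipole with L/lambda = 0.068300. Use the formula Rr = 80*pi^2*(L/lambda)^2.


Rr = 80 * pi^2 * (0.068300)^2 = 80 * 9.869604 * 4.664890e-03 = 3.683 ohm

3.683 ohm


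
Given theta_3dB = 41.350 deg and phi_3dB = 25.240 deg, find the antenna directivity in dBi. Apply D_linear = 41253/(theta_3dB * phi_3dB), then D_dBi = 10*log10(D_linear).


D_linear = 41253 / (41.350 * 25.240) = 39.52671
D_dBi = 10 * log10(39.52671) = 15.97 dBi

15.97 dBi


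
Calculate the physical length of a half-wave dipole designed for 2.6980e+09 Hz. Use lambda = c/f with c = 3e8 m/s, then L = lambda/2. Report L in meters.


lambda = c / f = 3.0000e+08 / 2.6980e+09 = 0.1111935 m
L = lambda / 2 = 0.1111935 / 2 = 0.05560 m

0.05560 m


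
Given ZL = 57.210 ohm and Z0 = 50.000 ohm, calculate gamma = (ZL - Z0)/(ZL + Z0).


gamma = (57.210 - 50.000) / (57.210 + 50.000) = 0.06725

0.06725


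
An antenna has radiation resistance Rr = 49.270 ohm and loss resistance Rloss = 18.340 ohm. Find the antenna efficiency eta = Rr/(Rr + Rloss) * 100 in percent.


eta = 49.270 / (49.270 + 18.340) * 100 = 72.87%

72.87%


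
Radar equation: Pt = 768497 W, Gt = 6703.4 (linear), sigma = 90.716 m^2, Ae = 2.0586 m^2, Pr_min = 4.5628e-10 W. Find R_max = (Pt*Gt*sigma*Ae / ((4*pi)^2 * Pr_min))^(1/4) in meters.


R^4 = 768497*6703.4*90.716*2.0586 / ((4*pi)^2 * 4.5628e-10) = 1.335187e+19
R_max = 1.335187e+19^0.25 = 60448 m

60448 m


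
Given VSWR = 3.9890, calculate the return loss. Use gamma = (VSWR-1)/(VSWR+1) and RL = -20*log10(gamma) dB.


gamma = (3.9890 - 1) / (3.9890 + 1) = 0.5991181
RL = -20 * log10(0.5991181) = 4.450 dB

4.450 dB


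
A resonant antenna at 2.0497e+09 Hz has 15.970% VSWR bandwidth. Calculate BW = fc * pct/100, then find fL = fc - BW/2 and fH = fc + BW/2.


BW = 2.0497e+09 * 15.970/100 = 3.273371e+08 Hz
fL = 2.0497e+09 - 3.273371e+08/2 = 1.886e+09 Hz
fH = 2.0497e+09 + 3.273371e+08/2 = 2.213e+09 Hz

BW=3.273e+08 Hz, fL=1.886e+09 Hz, fH=2.213e+09 Hz


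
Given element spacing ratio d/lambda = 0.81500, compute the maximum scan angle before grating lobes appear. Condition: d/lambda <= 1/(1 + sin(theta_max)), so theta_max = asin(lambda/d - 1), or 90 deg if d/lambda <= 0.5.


lambda/d - 1 = 1/0.81500 - 1 = 0.2269939
theta_max = asin(0.2269939) = 13.12 deg

13.12 deg


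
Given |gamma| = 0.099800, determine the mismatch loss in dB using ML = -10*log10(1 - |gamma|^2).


ML = -10 * log10(1 - 0.099800^2) = -10 * log10(0.99003996) = 0.04347 dB

0.04347 dB


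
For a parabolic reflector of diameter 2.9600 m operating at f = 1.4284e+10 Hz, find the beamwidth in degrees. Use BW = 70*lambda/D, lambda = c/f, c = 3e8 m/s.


lambda = c / f = 3.0000e+08 / 1.4284e+10 = 0.02100252 m
BW = 70 * 0.02100252 / 2.9600 = 0.4967 deg

0.4967 deg


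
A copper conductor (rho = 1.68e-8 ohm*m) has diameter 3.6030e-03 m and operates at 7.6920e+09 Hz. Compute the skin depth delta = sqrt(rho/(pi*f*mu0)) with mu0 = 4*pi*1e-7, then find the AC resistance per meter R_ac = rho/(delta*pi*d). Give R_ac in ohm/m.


delta = sqrt(1.68e-8 / (pi * 7.6920e+09 * 4*pi*1e-7)) = 7.437982e-07 m
R_ac = 1.68e-8 / (7.437982e-07 * pi * 3.6030e-03) = 1.995 ohm/m

1.995 ohm/m


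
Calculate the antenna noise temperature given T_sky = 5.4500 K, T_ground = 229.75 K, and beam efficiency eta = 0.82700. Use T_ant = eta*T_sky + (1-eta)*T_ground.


T_ant = 0.82700 * 5.4500 + (1 - 0.82700) * 229.75 = 44.25 K

44.25 K


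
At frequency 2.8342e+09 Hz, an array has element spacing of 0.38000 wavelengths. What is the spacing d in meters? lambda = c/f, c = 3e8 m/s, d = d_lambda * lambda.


lambda = c / f = 3.0000e+08 / 2.8342e+09 = 0.1058500 m
d = 0.38000 * 0.1058500 = 0.04022 m

0.04022 m


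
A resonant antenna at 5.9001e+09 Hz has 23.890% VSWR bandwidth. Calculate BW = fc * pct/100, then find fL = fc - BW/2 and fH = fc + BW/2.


BW = 5.9001e+09 * 23.890/100 = 1.409534e+09 Hz
fL = 5.9001e+09 - 1.409534e+09/2 = 5.195e+09 Hz
fH = 5.9001e+09 + 1.409534e+09/2 = 6.605e+09 Hz

BW=1.410e+09 Hz, fL=5.195e+09 Hz, fH=6.605e+09 Hz


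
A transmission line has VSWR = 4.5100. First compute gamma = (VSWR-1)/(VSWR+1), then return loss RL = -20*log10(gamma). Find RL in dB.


gamma = (4.5100 - 1) / (4.5100 + 1) = 0.6370236
RL = -20 * log10(0.6370236) = 3.917 dB

3.917 dB


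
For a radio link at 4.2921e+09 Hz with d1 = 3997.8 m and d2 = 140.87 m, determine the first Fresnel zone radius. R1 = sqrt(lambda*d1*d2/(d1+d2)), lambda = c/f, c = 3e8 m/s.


lambda = c / f = 3.0000e+08 / 4.2921e+09 = 0.06989586 m
R1 = sqrt(0.06989586 * 3997.8 * 140.87 / (3997.8 + 140.87)) = 3.084 m

3.084 m


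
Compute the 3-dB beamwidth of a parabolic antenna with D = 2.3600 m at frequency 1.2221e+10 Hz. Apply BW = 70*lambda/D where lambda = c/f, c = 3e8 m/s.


lambda = c / f = 3.0000e+08 / 1.2221e+10 = 0.02454791 m
BW = 70 * 0.02454791 / 2.3600 = 0.7281 deg

0.7281 deg


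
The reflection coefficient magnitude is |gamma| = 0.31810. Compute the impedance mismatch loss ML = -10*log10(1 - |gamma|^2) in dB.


ML = -10 * log10(1 - 0.31810^2) = -10 * log10(0.89881239) = 0.4633 dB

0.4633 dB


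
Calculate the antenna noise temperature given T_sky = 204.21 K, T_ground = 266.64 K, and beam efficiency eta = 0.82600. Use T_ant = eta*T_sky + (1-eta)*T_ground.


T_ant = 0.82600 * 204.21 + (1 - 0.82600) * 266.64 = 215.1 K

215.1 K


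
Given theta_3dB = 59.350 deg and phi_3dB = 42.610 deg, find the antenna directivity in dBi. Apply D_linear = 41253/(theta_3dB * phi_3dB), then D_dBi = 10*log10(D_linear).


D_linear = 41253 / (59.350 * 42.610) = 16.31260
D_dBi = 10 * log10(16.31260) = 12.13 dBi

12.13 dBi


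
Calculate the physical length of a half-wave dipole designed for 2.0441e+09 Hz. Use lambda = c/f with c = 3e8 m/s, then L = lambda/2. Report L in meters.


lambda = c / f = 3.0000e+08 / 2.0441e+09 = 0.1467639 m
L = lambda / 2 = 0.1467639 / 2 = 0.07338 m

0.07338 m


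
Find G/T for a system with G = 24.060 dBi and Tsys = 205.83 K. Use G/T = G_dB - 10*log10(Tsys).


G/T = 24.060 - 10*log10(205.83) = 24.060 - 23.13509 = 0.9249 dB/K

0.9249 dB/K


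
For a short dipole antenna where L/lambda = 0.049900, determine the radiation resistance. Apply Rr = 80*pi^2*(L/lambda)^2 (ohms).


Rr = 80 * pi^2 * (0.049900)^2 = 80 * 9.869604 * 2.490010e-03 = 1.966 ohm

1.966 ohm


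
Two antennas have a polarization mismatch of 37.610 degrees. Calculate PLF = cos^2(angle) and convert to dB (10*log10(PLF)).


PLF_linear = cos^2(37.610 deg) = 0.6275541
PLF_dB = 10 * log10(0.6275541) = -2.023 dB

-2.023 dB


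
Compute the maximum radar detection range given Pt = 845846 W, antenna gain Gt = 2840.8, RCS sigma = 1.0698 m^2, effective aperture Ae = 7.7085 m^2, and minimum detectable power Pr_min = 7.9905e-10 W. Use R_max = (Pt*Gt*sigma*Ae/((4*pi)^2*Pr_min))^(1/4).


R^4 = 845846*2840.8*1.0698*7.7085 / ((4*pi)^2 * 7.9905e-10) = 1.570402e+17
R_max = 1.570402e+17^0.25 = 19907 m

19907 m


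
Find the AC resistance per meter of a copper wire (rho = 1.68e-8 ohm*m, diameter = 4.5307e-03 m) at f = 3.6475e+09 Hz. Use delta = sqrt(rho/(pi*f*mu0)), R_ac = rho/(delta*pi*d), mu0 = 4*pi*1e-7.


delta = sqrt(1.68e-8 / (pi * 3.6475e+09 * 4*pi*1e-7)) = 1.080133e-06 m
R_ac = 1.68e-8 / (1.080133e-06 * pi * 4.5307e-03) = 1.093 ohm/m

1.093 ohm/m


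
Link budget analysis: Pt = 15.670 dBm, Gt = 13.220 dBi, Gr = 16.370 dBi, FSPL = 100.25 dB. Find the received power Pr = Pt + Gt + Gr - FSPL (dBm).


Pr = 15.670 + 13.220 + 16.370 - 100.25 = -54.99 dBm

-54.99 dBm


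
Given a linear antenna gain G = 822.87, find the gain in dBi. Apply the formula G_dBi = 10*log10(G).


G_dBi = 10 * log10(822.87) = 29.15 dBi

29.15 dBi


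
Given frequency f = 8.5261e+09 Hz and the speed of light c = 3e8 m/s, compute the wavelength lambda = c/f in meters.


lambda = c / f = 3.0000e+08 / 8.5261e+09 = 0.03519 m

0.03519 m


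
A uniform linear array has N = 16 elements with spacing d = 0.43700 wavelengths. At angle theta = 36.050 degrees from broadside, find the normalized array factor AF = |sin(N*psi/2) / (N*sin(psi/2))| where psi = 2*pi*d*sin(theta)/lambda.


psi = 2*pi*0.43700*sin(36.050 deg) = 1.615850 rad
AF = |sin(16*1.615850/2) / (16*sin(1.615850/2))| = 0.03049

0.03049


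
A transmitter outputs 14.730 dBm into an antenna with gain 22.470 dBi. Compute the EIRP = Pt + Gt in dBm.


EIRP = Pt + Gt = 14.730 + 22.470 = 37.20 dBm

37.20 dBm


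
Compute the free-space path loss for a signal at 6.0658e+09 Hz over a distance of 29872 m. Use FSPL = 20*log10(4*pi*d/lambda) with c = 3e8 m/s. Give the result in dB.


lambda = c / f = 3.0000e+08 / 6.0658e+09 = 0.04945761 m
FSPL = 20 * log10(4*pi*29872/0.04945761) = 137.6 dB

137.6 dB


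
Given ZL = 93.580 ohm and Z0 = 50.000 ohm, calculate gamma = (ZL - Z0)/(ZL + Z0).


gamma = (93.580 - 50.000) / (93.580 + 50.000) = 0.3035

0.3035


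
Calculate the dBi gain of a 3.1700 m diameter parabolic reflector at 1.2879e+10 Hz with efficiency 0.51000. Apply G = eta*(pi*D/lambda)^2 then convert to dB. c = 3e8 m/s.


lambda = c / f = 3.0000e+08 / 1.2879e+10 = 0.02329373 m
G_linear = 0.51000 * (pi * 3.1700 / 0.02329373)^2 = 93220.27
G_dBi = 10 * log10(93220.27) = 49.70 dBi

49.70 dBi


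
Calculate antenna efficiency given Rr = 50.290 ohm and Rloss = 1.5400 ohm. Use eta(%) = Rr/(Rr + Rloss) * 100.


eta = 50.290 / (50.290 + 1.5400) * 100 = 97.03%

97.03%


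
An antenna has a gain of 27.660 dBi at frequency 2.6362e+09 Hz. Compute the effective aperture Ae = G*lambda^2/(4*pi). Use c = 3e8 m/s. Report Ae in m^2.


lambda = c / f = 3.0000e+08 / 2.6362e+09 = 0.1138002 m
G_linear = 10^(27.660/10) = 583.4451
Ae = G_linear * lambda^2 / (4*pi) = 583.4451 * 0.1138002^2 / (4*pi) = 0.6013 m^2

0.6013 m^2


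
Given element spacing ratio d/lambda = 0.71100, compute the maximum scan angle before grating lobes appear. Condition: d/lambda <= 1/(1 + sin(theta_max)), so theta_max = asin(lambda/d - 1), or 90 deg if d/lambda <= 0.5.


lambda/d - 1 = 1/0.71100 - 1 = 0.4064698
theta_max = asin(0.4064698) = 23.98 deg

23.98 deg


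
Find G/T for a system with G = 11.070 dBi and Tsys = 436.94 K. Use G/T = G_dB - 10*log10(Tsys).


G/T = 11.070 - 10*log10(436.94) = 11.070 - 26.40422 = -15.33 dB/K

-15.33 dB/K


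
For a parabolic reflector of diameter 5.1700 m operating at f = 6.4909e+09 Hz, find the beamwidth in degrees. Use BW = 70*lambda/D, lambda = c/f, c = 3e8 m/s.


lambda = c / f = 3.0000e+08 / 6.4909e+09 = 0.04621855 m
BW = 70 * 0.04621855 / 5.1700 = 0.6258 deg

0.6258 deg


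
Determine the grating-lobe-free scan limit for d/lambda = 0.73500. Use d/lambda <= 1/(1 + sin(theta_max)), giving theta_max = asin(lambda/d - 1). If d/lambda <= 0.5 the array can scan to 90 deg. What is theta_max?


lambda/d - 1 = 1/0.73500 - 1 = 0.3605442
theta_max = asin(0.3605442) = 21.13 deg

21.13 deg


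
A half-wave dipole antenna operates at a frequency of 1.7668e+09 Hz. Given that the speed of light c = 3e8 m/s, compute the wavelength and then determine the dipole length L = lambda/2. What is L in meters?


lambda = c / f = 3.0000e+08 / 1.7668e+09 = 0.1697985 m
L = lambda / 2 = 0.1697985 / 2 = 0.08490 m

0.08490 m


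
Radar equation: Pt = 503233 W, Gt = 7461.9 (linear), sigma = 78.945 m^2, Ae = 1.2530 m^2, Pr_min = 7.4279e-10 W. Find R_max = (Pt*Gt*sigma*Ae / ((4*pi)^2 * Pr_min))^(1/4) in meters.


R^4 = 503233*7461.9*78.945*1.2530 / ((4*pi)^2 * 7.4279e-10) = 3.166711e+18
R_max = 3.166711e+18^0.25 = 42184 m

42184 m


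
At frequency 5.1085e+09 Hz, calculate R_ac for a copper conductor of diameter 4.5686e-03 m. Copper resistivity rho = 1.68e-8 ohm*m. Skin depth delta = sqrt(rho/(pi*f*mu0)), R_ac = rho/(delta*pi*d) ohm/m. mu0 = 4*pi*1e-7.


delta = sqrt(1.68e-8 / (pi * 5.1085e+09 * 4*pi*1e-7)) = 9.127000e-07 m
R_ac = 1.68e-8 / (9.127000e-07 * pi * 4.5686e-03) = 1.282 ohm/m

1.282 ohm/m


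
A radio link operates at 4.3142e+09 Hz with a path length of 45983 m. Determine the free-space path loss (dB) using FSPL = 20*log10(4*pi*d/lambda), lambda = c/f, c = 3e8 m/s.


lambda = c / f = 3.0000e+08 / 4.3142e+09 = 0.06953781 m
FSPL = 20 * log10(4*pi*45983/0.06953781) = 138.4 dB

138.4 dB


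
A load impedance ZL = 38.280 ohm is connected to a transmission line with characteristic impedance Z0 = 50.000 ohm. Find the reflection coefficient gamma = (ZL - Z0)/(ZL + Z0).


gamma = (38.280 - 50.000) / (38.280 + 50.000) = -0.1328

-0.1328
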